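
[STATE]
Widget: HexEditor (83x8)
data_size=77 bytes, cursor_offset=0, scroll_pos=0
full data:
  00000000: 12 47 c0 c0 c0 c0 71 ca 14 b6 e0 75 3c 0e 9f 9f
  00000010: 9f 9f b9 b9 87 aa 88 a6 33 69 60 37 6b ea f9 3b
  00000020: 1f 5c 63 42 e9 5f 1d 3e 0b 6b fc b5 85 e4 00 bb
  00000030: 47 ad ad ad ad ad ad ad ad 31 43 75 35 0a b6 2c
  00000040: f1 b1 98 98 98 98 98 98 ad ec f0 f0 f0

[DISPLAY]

00000000  12 47 c0 c0 c0 c0 71 ca  14 b6 e0 75 3c 0e 9f 9f  |.G....q....u<...|     
00000010  9f 9f b9 b9 87 aa 88 a6  33 69 60 37 6b ea f9 3b  |........3i`7k..;|     
00000020  1f 5c 63 42 e9 5f 1d 3e  0b 6b fc b5 85 e4 00 bb  |.\cB._.>.k......|     
00000030  47 ad ad ad ad ad ad ad  ad 31 43 75 35 0a b6 2c  |G........1Cu5..,|     
00000040  f1 b1 98 98 98 98 98 98  ad ec f0 f0 f0           |.............   |     
                                                                                   
                                                                                   
                                                                                   


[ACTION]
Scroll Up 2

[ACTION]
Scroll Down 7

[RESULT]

00000040  f1 b1 98 98 98 98 98 98  ad ec f0 f0 f0           |.............   |     
                                                                                   
                                                                                   
                                                                                   
                                                                                   
                                                                                   
                                                                                   
                                                                                   


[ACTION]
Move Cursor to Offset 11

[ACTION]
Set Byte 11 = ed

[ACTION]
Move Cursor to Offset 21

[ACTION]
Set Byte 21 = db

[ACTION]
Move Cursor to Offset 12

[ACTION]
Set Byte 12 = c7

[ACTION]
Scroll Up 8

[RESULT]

00000000  12 47 c0 c0 c0 c0 71 ca  14 b6 e0 ed C7 0e 9f 9f  |.G....q.........|     
00000010  9f 9f b9 b9 87 db 88 a6  33 69 60 37 6b ea f9 3b  |........3i`7k..;|     
00000020  1f 5c 63 42 e9 5f 1d 3e  0b 6b fc b5 85 e4 00 bb  |.\cB._.>.k......|     
00000030  47 ad ad ad ad ad ad ad  ad 31 43 75 35 0a b6 2c  |G........1Cu5..,|     
00000040  f1 b1 98 98 98 98 98 98  ad ec f0 f0 f0           |.............   |     
                                                                                   
                                                                                   
                                                                                   


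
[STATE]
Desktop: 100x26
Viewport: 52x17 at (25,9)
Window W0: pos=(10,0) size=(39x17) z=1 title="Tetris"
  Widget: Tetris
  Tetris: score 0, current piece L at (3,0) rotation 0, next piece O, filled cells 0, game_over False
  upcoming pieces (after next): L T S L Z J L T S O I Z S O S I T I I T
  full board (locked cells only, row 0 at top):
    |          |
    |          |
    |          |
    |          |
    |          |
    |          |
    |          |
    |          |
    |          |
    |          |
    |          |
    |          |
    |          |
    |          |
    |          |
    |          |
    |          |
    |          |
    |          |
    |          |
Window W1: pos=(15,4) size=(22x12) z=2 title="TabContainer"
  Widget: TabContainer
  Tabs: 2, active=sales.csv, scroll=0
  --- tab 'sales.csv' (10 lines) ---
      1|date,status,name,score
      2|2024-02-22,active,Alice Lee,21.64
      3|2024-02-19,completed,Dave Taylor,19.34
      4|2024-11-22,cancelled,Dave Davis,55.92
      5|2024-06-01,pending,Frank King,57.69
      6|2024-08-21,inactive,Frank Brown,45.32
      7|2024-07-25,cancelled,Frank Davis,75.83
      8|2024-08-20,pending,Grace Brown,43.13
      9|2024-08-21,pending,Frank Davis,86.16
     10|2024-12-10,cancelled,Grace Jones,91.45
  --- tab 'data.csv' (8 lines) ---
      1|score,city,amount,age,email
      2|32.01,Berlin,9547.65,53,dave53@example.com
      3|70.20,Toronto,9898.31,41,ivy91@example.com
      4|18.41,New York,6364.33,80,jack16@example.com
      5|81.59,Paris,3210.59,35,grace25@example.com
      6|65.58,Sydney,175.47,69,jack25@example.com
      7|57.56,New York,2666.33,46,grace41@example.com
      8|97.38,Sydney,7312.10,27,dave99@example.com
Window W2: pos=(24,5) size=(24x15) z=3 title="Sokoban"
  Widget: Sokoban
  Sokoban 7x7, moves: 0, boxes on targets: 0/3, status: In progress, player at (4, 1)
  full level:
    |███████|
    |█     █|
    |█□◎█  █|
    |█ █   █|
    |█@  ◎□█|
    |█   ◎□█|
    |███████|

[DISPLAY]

█     █               ┃┃                            
█□◎█  █               ┃┃                            
█ █   █               ┃┃                            
█@  ◎□█               ┃┃                            
█   ◎□█               ┃┃                            
███████               ┃┃                            
Moves: 0  0/3         ┃┃                            
                      ┃┛                            
                      ┃                             
                      ┃                             
━━━━━━━━━━━━━━━━━━━━━━┛                             
                                                    
                                                    
                                                    
                                                    
                                                    
                                                    


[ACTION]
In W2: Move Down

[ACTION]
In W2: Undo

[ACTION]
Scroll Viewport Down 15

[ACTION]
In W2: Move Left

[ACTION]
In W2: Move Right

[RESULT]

█     █               ┃┃                            
█□◎█  █               ┃┃                            
█ █   █               ┃┃                            
█ @ ◎□█               ┃┃                            
█   ◎□█               ┃┃                            
███████               ┃┃                            
Moves: 1  0/3         ┃┃                            
                      ┃┛                            
                      ┃                             
                      ┃                             
━━━━━━━━━━━━━━━━━━━━━━┛                             
                                                    
                                                    
                                                    
                                                    
                                                    
                                                    


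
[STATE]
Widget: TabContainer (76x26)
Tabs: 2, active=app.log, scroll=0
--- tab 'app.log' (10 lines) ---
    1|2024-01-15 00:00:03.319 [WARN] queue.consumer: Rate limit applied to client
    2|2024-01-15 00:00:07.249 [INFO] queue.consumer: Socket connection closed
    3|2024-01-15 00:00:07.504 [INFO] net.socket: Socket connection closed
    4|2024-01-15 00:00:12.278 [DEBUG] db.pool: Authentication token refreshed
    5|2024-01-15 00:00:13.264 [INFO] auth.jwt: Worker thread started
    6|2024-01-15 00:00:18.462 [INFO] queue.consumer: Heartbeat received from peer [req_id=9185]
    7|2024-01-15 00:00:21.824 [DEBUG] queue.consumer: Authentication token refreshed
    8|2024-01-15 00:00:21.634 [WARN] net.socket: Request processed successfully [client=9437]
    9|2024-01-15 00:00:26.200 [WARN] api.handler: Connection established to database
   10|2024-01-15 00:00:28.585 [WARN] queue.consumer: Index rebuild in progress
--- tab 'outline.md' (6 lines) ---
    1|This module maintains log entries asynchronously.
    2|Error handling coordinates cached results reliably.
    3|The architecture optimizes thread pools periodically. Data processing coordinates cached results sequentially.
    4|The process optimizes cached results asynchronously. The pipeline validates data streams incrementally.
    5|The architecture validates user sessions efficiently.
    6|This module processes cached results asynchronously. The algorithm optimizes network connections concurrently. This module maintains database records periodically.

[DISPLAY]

[app.log]│ outline.md                                                       
────────────────────────────────────────────────────────────────────────────
2024-01-15 00:00:03.319 [WARN] queue.consumer: Rate limit applied to client 
2024-01-15 00:00:07.249 [INFO] queue.consumer: Socket connection closed     
2024-01-15 00:00:07.504 [INFO] net.socket: Socket connection closed         
2024-01-15 00:00:12.278 [DEBUG] db.pool: Authentication token refreshed     
2024-01-15 00:00:13.264 [INFO] auth.jwt: Worker thread started              
2024-01-15 00:00:18.462 [INFO] queue.consumer: Heartbeat received from peer 
2024-01-15 00:00:21.824 [DEBUG] queue.consumer: Authentication token refresh
2024-01-15 00:00:21.634 [WARN] net.socket: Request processed successfully [c
2024-01-15 00:00:26.200 [WARN] api.handler: Connection established to databa
2024-01-15 00:00:28.585 [WARN] queue.consumer: Index rebuild in progress    
                                                                            
                                                                            
                                                                            
                                                                            
                                                                            
                                                                            
                                                                            
                                                                            
                                                                            
                                                                            
                                                                            
                                                                            
                                                                            
                                                                            


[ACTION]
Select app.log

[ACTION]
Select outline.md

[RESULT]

 app.log │[outline.md]                                                      
────────────────────────────────────────────────────────────────────────────
This module maintains log entries asynchronously.                           
Error handling coordinates cached results reliably.                         
The architecture optimizes thread pools periodically. Data processing coordi
The process optimizes cached results asynchronously. The pipeline validates 
The architecture validates user sessions efficiently.                       
This module processes cached results asynchronously. The algorithm optimizes
                                                                            
                                                                            
                                                                            
                                                                            
                                                                            
                                                                            
                                                                            
                                                                            
                                                                            
                                                                            
                                                                            
                                                                            
                                                                            
                                                                            
                                                                            
                                                                            
                                                                            
                                                                            


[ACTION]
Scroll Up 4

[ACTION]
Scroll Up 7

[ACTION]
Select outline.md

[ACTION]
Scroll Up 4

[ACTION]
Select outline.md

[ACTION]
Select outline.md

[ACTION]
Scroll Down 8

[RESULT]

 app.log │[outline.md]                                                      
────────────────────────────────────────────────────────────────────────────
This module processes cached results asynchronously. The algorithm optimizes
                                                                            
                                                                            
                                                                            
                                                                            
                                                                            
                                                                            
                                                                            
                                                                            
                                                                            
                                                                            
                                                                            
                                                                            
                                                                            
                                                                            
                                                                            
                                                                            
                                                                            
                                                                            
                                                                            
                                                                            
                                                                            
                                                                            
                                                                            


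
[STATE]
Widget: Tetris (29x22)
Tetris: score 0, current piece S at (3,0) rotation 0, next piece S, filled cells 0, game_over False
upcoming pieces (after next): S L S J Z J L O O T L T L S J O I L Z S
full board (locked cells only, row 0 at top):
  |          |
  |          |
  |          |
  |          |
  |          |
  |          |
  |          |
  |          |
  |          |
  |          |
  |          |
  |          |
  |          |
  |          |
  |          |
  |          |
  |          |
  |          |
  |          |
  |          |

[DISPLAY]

    ░░    │Next:             
   ░░     │ ░░               
          │░░                
          │                  
          │                  
          │                  
          │Score:            
          │0                 
          │                  
          │                  
          │                  
          │                  
          │                  
          │                  
          │                  
          │                  
          │                  
          │                  
          │                  
          │                  
          │                  
          │                  


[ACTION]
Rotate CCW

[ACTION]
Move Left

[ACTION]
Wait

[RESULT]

          │Next:             
  ░       │ ░░               
  ░░      │░░                
   ░      │                  
          │                  
          │                  
          │Score:            
          │0                 
          │                  
          │                  
          │                  
          │                  
          │                  
          │                  
          │                  
          │                  
          │                  
          │                  
          │                  
          │                  
          │                  
          │                  


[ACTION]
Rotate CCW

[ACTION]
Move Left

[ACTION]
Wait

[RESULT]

          │Next:             
          │ ░░               
  ░░      │░░                
 ░░       │                  
          │                  
          │                  
          │Score:            
          │0                 
          │                  
          │                  
          │                  
          │                  
          │                  
          │                  
          │                  
          │                  
          │                  
          │                  
          │                  
          │                  
          │                  
          │                  


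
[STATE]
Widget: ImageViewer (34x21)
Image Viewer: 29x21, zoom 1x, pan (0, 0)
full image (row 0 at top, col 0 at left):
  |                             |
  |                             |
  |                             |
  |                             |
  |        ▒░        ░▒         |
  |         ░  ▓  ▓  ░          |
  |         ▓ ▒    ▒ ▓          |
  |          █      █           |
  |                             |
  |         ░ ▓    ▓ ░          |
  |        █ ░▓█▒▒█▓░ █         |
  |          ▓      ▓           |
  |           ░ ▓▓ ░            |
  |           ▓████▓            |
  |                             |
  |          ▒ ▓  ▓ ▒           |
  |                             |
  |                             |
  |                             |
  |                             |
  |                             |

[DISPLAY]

                                  
                                  
                                  
                                  
        ▒░        ░▒              
         ░  ▓  ▓  ░               
         ▓ ▒    ▒ ▓               
          █      █                
                                  
         ░ ▓    ▓ ░               
        █ ░▓█▒▒█▓░ █              
          ▓      ▓                
           ░ ▓▓ ░                 
           ▓████▓                 
                                  
          ▒ ▓  ▓ ▒                
                                  
                                  
                                  
                                  
                                  


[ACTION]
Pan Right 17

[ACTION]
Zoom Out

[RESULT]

                                  
                                  
                                  
                                  
 ░▒                               
 ░                                
 ▓                                
█                                 
                                  
 ░                                
░ █                               
▓                                 
                                  
                                  
                                  
▒                                 
                                  
                                  
                                  
                                  
                                  


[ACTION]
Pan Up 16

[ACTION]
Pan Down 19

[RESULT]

                                  
                                  
                                  
                                  
                                  
                                  
                                  
                                  
                                  
                                  
                                  
                                  
                                  
                                  
                                  
                                  
                                  
                                  
                                  
                                  
                                  


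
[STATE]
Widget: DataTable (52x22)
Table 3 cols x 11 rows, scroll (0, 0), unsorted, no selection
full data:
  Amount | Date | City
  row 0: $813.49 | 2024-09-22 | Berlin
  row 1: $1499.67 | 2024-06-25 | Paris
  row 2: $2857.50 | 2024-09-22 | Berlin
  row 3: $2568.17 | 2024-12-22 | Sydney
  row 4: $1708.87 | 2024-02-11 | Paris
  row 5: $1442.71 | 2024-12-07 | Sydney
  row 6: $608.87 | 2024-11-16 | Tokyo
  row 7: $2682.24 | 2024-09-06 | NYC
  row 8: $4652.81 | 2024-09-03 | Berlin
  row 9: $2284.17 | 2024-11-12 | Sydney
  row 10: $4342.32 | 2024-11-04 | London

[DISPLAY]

Amount  │Date      │City                            
────────┼──────────┼──────                          
$813.49 │2024-09-22│Berlin                          
$1499.67│2024-06-25│Paris                           
$2857.50│2024-09-22│Berlin                          
$2568.17│2024-12-22│Sydney                          
$1708.87│2024-02-11│Paris                           
$1442.71│2024-12-07│Sydney                          
$608.87 │2024-11-16│Tokyo                           
$2682.24│2024-09-06│NYC                             
$4652.81│2024-09-03│Berlin                          
$2284.17│2024-11-12│Sydney                          
$4342.32│2024-11-04│London                          
                                                    
                                                    
                                                    
                                                    
                                                    
                                                    
                                                    
                                                    
                                                    


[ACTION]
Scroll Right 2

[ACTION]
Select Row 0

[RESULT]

Amount  │Date      │City                            
────────┼──────────┼──────                          
>813.49 │2024-09-22│Berlin                          
$1499.67│2024-06-25│Paris                           
$2857.50│2024-09-22│Berlin                          
$2568.17│2024-12-22│Sydney                          
$1708.87│2024-02-11│Paris                           
$1442.71│2024-12-07│Sydney                          
$608.87 │2024-11-16│Tokyo                           
$2682.24│2024-09-06│NYC                             
$4652.81│2024-09-03│Berlin                          
$2284.17│2024-11-12│Sydney                          
$4342.32│2024-11-04│London                          
                                                    
                                                    
                                                    
                                                    
                                                    
                                                    
                                                    
                                                    
                                                    


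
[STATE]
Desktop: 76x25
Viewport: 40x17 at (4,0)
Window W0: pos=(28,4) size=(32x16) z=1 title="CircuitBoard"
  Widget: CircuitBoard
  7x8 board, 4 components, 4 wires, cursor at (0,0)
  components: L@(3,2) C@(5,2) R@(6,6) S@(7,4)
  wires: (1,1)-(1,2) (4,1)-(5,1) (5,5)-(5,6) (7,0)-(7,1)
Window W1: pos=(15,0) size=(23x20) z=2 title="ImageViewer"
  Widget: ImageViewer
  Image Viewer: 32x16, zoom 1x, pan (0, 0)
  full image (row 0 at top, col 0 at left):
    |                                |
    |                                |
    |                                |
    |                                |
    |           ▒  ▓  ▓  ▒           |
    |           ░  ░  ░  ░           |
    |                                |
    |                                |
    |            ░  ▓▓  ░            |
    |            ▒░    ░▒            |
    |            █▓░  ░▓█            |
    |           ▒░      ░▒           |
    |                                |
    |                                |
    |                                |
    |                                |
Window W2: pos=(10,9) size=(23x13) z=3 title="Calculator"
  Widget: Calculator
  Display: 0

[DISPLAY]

           ┏━━━━━━━━━━━━━━━━━━━━━┓      
           ┃ ImageViewer         ┃      
           ┠─────────────────────┨      
           ┃                     ┃      
           ┃                     ┃━━━━━━
           ┃                     ┃oard  
           ┃                     ┃──────
           ┃           ▒  ▓  ▓  ▒┃3 4 5 
           ┃           ░  ░  ░  ░┃      
      ┏━━━━━━━━━━━━━━━━━━━━━┓    ┃      
      ┃ Calculator          ┃    ┃ ─ ·  
      ┠─────────────────────┨  ░ ┃      
      ┃                    0┃ ░▒ ┃      
      ┃┌───┬───┬───┬───┐    ┃░▓█ ┃      
      ┃│ 7 │ 8 │ 9 │ ÷ │    ┃  ░▒┃   L  
      ┃├───┼───┼───┼───┤    ┃    ┃      
      ┃│ 4 │ 5 │ 6 │ × │    ┃    ┃      


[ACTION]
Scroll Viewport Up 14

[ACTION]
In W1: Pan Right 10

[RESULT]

           ┏━━━━━━━━━━━━━━━━━━━━━┓      
           ┃ ImageViewer         ┃      
           ┠─────────────────────┨      
           ┃                     ┃      
           ┃                     ┃━━━━━━
           ┃                     ┃oard  
           ┃                     ┃──────
           ┃ ▒  ▓  ▓  ▒          ┃3 4 5 
           ┃ ░  ░  ░  ░          ┃      
      ┏━━━━━━━━━━━━━━━━━━━━━┓    ┃      
      ┃ Calculator          ┃    ┃ ─ ·  
      ┠─────────────────────┨    ┃      
      ┃                    0┃    ┃      
      ┃┌───┬───┬───┬───┐    ┃    ┃      
      ┃│ 7 │ 8 │ 9 │ ÷ │    ┃    ┃   L  
      ┃├───┼───┼───┼───┤    ┃    ┃      
      ┃│ 4 │ 5 │ 6 │ × │    ┃    ┃      


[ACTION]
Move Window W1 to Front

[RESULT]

           ┏━━━━━━━━━━━━━━━━━━━━━┓      
           ┃ ImageViewer         ┃      
           ┠─────────────────────┨      
           ┃                     ┃      
           ┃                     ┃━━━━━━
           ┃                     ┃oard  
           ┃                     ┃──────
           ┃ ▒  ▓  ▓  ▒          ┃3 4 5 
           ┃ ░  ░  ░  ░          ┃      
      ┏━━━━┃                     ┃      
      ┃ Cal┃                     ┃ ─ ·  
      ┠────┃  ░  ▓▓  ░           ┃      
      ┃    ┃  ▒░    ░▒           ┃      
      ┃┌───┃  █▓░  ░▓█           ┃      
      ┃│ 7 ┃ ▒░      ░▒          ┃   L  
      ┃├───┃                     ┃      
      ┃│ 4 ┃                     ┃      


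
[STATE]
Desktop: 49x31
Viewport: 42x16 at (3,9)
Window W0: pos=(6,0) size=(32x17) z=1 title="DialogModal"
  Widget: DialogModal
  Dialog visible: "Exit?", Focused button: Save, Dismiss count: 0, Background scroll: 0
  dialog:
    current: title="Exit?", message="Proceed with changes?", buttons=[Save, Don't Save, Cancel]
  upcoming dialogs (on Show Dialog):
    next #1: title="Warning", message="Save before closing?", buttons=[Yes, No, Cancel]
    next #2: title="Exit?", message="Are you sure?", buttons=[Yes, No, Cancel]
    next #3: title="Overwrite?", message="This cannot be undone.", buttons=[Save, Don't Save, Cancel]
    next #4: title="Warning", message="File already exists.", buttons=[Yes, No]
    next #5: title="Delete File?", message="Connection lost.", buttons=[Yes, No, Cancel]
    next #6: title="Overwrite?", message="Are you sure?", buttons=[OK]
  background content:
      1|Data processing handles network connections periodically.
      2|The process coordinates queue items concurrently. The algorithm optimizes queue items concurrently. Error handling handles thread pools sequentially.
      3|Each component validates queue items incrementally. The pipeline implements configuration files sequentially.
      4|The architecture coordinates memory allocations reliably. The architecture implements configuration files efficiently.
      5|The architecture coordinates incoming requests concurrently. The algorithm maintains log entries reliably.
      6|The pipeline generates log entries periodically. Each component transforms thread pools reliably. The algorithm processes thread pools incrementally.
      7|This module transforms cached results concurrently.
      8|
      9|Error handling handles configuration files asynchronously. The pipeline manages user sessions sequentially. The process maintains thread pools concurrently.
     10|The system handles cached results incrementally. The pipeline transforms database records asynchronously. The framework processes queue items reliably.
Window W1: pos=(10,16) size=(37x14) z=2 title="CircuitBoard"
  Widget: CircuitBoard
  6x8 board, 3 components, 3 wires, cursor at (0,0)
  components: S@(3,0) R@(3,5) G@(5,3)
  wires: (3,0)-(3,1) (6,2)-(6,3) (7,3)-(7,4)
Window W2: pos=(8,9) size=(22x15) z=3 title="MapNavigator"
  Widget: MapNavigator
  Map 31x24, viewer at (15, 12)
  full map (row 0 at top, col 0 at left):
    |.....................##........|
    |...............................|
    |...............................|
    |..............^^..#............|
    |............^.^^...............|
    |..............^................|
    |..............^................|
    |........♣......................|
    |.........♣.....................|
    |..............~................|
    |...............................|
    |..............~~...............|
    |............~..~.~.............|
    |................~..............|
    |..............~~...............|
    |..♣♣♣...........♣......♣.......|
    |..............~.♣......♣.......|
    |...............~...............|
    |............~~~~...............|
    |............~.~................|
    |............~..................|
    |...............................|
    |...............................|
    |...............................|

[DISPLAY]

   ┃T┏━━━━━━━━━━━━━━━━━━━━┓s?  │d ┃       
   ┃ ┃ MapNavigator       ┃ Can│  ┃       
   ┃E┠────────────────────┨────┘gu┃       
   ┃T┃...♣................┃ed resu┃       
   ┃ ┃....♣...............┃       ┃       
   ┃ ┃.........~..........┃       ┃       
   ┃ ┃....................┃       ┃       
   ┗━┃.........~~.........┃━━━━━━━━━━━━━━━
     ┃.......~..@.~.......┃               
     ┃...........~........┃───────────────
     ┃.........~~.........┃               
     ┃...........♣......♣.┃               
     ┃.........~.♣......♣.┃               
     ┃..........~.........┃               
     ┗━━━━━━━━━━━━━━━━━━━━┛               
       ┃2                                 


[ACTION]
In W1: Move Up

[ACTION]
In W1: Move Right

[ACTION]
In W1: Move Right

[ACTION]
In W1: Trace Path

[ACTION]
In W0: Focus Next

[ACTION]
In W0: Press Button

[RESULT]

   ┃T┏━━━━━━━━━━━━━━━━━━━━┓cached ┃       
   ┃ ┃ MapNavigator       ┃       ┃       
   ┃E┠────────────────────┨configu┃       
   ┃T┃...♣................┃ed resu┃       
   ┃ ┃....♣...............┃       ┃       
   ┃ ┃.........~..........┃       ┃       
   ┃ ┃....................┃       ┃       
   ┗━┃.........~~.........┃━━━━━━━━━━━━━━━
     ┃.......~..@.~.......┃               
     ┃...........~........┃───────────────
     ┃.........~~.........┃               
     ┃...........♣......♣.┃               
     ┃.........~.♣......♣.┃               
     ┃..........~.........┃               
     ┗━━━━━━━━━━━━━━━━━━━━┛               
       ┃2                                 


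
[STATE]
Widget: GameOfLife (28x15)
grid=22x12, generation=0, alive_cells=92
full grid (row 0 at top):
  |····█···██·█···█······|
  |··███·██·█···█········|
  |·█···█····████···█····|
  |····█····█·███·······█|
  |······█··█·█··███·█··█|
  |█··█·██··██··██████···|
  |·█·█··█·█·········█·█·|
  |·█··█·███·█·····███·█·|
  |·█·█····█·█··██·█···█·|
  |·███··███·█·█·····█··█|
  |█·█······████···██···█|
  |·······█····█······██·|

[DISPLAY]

Gen: 0                      
····█···██·█···█······      
··███·██·█···█········      
·█···█····████···█····      
····█····█·███·······█      
······█··█·█··███·█··█      
█··█·██··██··██████···      
·█·█··█·█·········█·█·      
·█··█·███·█·····███·█·      
·█·█····█·█··██·█···█·      
·███··███·█·█·····█··█      
█·█······████···██···█      
·······█····█······██·      
                            
                            


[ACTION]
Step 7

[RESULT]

Gen: 7                      
············█████·····      
····█··········█·█····      
··██·█·····█··██·█····      
·█····█····██···██····      
█·█·█·██··············      
█···█·█·█·············      
·█······█·······█·····      
·█··██·█······█··█····      
···█··········█·█·····      
··············█·█·····      
··············██······      
··············██······      
                            
                            


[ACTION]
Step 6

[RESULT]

Gen: 13                     
············████······      
···········█····████··      
·····███··█··█····███·      
·····█·█······█·······      
····██·····██··█······      
·····██······██·······      
██············█·█·····      
██············█·······      
··············██·█····      
·············█···█····      
·············██·······      
·············███······      
                            
                            


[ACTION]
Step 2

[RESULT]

Gen: 15                     
············███···█···      
······█·····██····██··      
·······█···█·████··██·      
······█····████·······      
····█·█········█······      
····██······█·██······      
██···█······█·········      
██··············█·····      
············█····█····      
············██········      
············██·█······      
··············█·······      
                            
                            


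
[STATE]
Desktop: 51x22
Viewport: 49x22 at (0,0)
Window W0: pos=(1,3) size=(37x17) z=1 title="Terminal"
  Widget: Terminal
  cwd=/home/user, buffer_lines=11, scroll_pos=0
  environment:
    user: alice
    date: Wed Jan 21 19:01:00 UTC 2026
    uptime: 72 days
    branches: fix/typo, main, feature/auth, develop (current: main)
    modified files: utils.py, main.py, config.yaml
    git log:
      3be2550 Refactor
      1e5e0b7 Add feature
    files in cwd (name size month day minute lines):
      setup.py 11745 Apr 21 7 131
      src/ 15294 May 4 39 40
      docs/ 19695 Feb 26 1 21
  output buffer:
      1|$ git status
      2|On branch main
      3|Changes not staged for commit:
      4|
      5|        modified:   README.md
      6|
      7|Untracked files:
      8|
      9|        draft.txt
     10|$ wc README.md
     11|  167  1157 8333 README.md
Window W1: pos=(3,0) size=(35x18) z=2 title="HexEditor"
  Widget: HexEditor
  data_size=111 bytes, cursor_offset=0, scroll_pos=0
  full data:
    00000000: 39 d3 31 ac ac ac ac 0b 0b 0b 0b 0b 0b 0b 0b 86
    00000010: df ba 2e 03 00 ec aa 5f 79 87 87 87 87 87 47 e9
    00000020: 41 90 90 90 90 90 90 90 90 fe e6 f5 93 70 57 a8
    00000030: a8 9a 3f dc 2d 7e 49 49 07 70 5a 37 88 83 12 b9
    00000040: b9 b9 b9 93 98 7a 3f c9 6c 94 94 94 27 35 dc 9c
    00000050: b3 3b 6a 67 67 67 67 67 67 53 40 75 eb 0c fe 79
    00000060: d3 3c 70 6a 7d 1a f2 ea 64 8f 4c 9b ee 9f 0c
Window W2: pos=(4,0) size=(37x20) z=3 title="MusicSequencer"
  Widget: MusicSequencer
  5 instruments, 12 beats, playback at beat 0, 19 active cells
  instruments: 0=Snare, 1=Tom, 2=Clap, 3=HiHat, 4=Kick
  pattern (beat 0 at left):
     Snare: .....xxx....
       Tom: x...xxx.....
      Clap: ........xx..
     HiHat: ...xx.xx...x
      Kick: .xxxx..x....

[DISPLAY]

   ┏┏━━━━━━━━━━━━━━━━━━━━━━━━━━━━━━━━━━━┓        
   ┃┃ MusicSequencer                    ┃        
   ┠┠───────────────────────────────────┨        
 ┏━┃┃      ▼12345678901                 ┃        
 ┃ ┃┃ Snare·····███····                 ┃        
 ┠─┃┃   Tom█···███·····                 ┃        
 ┃$┃┃  Clap········██··                 ┃        
 ┃O┃┃ HiHat···██·██···█                 ┃        
 ┃C┃┃  Kick·████··█····                 ┃        
 ┃ ┃┃                                   ┃        
 ┃ ┃┃                                   ┃        
 ┃ ┃┃                                   ┃        
 ┃U┃┃                                   ┃        
 ┃ ┃┃                                   ┃        
 ┃ ┃┃                                   ┃        
 ┃$┃┃                                   ┃        
 ┃ ┃┃                                   ┃        
 ┃$┗┃                                   ┃        
 ┃  ┃                                   ┃        
 ┗━━┗━━━━━━━━━━━━━━━━━━━━━━━━━━━━━━━━━━━┛        
                                                 
                                                 


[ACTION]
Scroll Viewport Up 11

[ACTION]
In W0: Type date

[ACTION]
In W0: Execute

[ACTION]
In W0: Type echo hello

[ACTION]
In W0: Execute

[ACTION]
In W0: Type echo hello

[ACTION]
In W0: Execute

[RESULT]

   ┏┏━━━━━━━━━━━━━━━━━━━━━━━━━━━━━━━━━━━┓        
   ┃┃ MusicSequencer                    ┃        
   ┠┠───────────────────────────────────┨        
 ┏━┃┃      ▼12345678901                 ┃        
 ┃ ┃┃ Snare·····███····                 ┃        
 ┠─┃┃   Tom█···███·····                 ┃        
 ┃ ┃┃  Clap········██··                 ┃        
 ┃U┃┃ HiHat···██·██···█                 ┃        
 ┃ ┃┃  Kick·████··█····                 ┃        
 ┃ ┃┃                                   ┃        
 ┃$┃┃                                   ┃        
 ┃ ┃┃                                   ┃        
 ┃$┃┃                                   ┃        
 ┃W┃┃                                   ┃        
 ┃$┃┃                                   ┃        
 ┃h┃┃                                   ┃        
 ┃$┃┃                                   ┃        
 ┃h┗┃                                   ┃        
 ┃$ ┃                                   ┃        
 ┗━━┗━━━━━━━━━━━━━━━━━━━━━━━━━━━━━━━━━━━┛        
                                                 
                                                 
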